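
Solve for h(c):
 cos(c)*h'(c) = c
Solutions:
 h(c) = C1 + Integral(c/cos(c), c)


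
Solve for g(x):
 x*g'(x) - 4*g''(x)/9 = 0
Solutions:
 g(x) = C1 + C2*erfi(3*sqrt(2)*x/4)


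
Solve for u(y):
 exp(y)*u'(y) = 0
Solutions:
 u(y) = C1


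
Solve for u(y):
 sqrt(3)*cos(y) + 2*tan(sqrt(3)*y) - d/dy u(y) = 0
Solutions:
 u(y) = C1 - 2*sqrt(3)*log(cos(sqrt(3)*y))/3 + sqrt(3)*sin(y)


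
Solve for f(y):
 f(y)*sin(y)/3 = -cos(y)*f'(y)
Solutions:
 f(y) = C1*cos(y)^(1/3)


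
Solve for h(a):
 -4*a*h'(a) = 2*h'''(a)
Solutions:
 h(a) = C1 + Integral(C2*airyai(-2^(1/3)*a) + C3*airybi(-2^(1/3)*a), a)


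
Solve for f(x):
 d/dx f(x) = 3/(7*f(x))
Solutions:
 f(x) = -sqrt(C1 + 42*x)/7
 f(x) = sqrt(C1 + 42*x)/7


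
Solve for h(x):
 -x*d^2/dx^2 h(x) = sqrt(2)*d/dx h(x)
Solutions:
 h(x) = C1 + C2*x^(1 - sqrt(2))


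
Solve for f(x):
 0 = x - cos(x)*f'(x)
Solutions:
 f(x) = C1 + Integral(x/cos(x), x)


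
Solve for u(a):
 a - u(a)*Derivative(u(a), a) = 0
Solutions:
 u(a) = -sqrt(C1 + a^2)
 u(a) = sqrt(C1 + a^2)


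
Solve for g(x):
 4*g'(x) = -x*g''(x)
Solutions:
 g(x) = C1 + C2/x^3


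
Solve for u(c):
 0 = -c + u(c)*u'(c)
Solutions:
 u(c) = -sqrt(C1 + c^2)
 u(c) = sqrt(C1 + c^2)


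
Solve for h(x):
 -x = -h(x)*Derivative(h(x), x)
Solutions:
 h(x) = -sqrt(C1 + x^2)
 h(x) = sqrt(C1 + x^2)


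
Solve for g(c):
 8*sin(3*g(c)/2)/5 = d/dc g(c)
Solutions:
 -8*c/5 + log(cos(3*g(c)/2) - 1)/3 - log(cos(3*g(c)/2) + 1)/3 = C1


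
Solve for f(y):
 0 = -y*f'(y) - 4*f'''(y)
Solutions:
 f(y) = C1 + Integral(C2*airyai(-2^(1/3)*y/2) + C3*airybi(-2^(1/3)*y/2), y)


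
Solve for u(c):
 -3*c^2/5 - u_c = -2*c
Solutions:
 u(c) = C1 - c^3/5 + c^2


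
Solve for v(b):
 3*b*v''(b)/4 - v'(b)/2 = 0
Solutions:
 v(b) = C1 + C2*b^(5/3)


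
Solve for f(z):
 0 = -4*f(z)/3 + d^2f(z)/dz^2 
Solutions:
 f(z) = C1*exp(-2*sqrt(3)*z/3) + C2*exp(2*sqrt(3)*z/3)


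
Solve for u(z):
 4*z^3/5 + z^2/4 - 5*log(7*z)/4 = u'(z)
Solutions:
 u(z) = C1 + z^4/5 + z^3/12 - 5*z*log(z)/4 - 5*z*log(7)/4 + 5*z/4


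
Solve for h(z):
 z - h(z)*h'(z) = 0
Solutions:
 h(z) = -sqrt(C1 + z^2)
 h(z) = sqrt(C1 + z^2)


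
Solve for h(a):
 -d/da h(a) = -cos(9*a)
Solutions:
 h(a) = C1 + sin(9*a)/9


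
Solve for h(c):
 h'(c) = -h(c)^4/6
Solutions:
 h(c) = 2^(1/3)*(1/(C1 + c))^(1/3)
 h(c) = 2^(1/3)*(-1 - sqrt(3)*I)*(1/(C1 + c))^(1/3)/2
 h(c) = 2^(1/3)*(-1 + sqrt(3)*I)*(1/(C1 + c))^(1/3)/2


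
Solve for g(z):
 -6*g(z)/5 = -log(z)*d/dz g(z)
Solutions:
 g(z) = C1*exp(6*li(z)/5)


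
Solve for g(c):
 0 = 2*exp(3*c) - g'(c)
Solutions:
 g(c) = C1 + 2*exp(3*c)/3


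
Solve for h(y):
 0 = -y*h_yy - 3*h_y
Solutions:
 h(y) = C1 + C2/y^2


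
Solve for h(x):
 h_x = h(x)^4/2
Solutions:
 h(x) = 2^(1/3)*(-1/(C1 + 3*x))^(1/3)
 h(x) = 2^(1/3)*(-1/(C1 + x))^(1/3)*(-3^(2/3) - 3*3^(1/6)*I)/6
 h(x) = 2^(1/3)*(-1/(C1 + x))^(1/3)*(-3^(2/3) + 3*3^(1/6)*I)/6


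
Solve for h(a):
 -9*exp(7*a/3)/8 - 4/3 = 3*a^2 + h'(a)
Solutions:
 h(a) = C1 - a^3 - 4*a/3 - 27*exp(7*a/3)/56


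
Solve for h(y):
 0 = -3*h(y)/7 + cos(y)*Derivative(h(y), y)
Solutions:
 h(y) = C1*(sin(y) + 1)^(3/14)/(sin(y) - 1)^(3/14)


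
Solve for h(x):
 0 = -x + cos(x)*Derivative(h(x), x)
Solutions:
 h(x) = C1 + Integral(x/cos(x), x)


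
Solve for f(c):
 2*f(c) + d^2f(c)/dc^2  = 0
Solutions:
 f(c) = C1*sin(sqrt(2)*c) + C2*cos(sqrt(2)*c)


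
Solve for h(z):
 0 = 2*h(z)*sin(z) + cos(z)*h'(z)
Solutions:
 h(z) = C1*cos(z)^2


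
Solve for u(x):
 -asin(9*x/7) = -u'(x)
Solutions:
 u(x) = C1 + x*asin(9*x/7) + sqrt(49 - 81*x^2)/9


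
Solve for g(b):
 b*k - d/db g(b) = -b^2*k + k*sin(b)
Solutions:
 g(b) = C1 + b^3*k/3 + b^2*k/2 + k*cos(b)


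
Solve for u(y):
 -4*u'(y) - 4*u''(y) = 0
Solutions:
 u(y) = C1 + C2*exp(-y)


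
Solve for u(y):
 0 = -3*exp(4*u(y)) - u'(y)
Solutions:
 u(y) = log(-I*(1/(C1 + 12*y))^(1/4))
 u(y) = log(I*(1/(C1 + 12*y))^(1/4))
 u(y) = log(-(1/(C1 + 12*y))^(1/4))
 u(y) = log(1/(C1 + 12*y))/4


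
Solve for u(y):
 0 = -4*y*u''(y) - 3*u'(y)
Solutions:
 u(y) = C1 + C2*y^(1/4)


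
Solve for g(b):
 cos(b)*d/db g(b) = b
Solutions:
 g(b) = C1 + Integral(b/cos(b), b)


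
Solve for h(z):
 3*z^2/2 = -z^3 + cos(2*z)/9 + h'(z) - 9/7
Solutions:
 h(z) = C1 + z^4/4 + z^3/2 + 9*z/7 - sin(2*z)/18


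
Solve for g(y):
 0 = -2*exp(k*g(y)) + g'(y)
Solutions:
 g(y) = Piecewise((log(-1/(C1*k + 2*k*y))/k, Ne(k, 0)), (nan, True))
 g(y) = Piecewise((C1 + 2*y, Eq(k, 0)), (nan, True))


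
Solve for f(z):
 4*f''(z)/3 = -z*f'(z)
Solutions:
 f(z) = C1 + C2*erf(sqrt(6)*z/4)


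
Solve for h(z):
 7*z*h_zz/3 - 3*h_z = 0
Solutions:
 h(z) = C1 + C2*z^(16/7)


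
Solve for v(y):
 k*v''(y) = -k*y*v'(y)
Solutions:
 v(y) = C1 + C2*erf(sqrt(2)*y/2)


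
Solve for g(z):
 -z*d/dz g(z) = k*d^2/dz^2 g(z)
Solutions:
 g(z) = C1 + C2*sqrt(k)*erf(sqrt(2)*z*sqrt(1/k)/2)


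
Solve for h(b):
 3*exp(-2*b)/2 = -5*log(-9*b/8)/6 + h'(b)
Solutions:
 h(b) = C1 + 5*b*log(-b)/6 + 5*b*(-3*log(2) - 1 + 2*log(3))/6 - 3*exp(-2*b)/4


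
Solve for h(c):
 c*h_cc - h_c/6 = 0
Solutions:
 h(c) = C1 + C2*c^(7/6)


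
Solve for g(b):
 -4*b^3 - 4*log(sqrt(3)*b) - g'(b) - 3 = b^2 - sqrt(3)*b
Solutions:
 g(b) = C1 - b^4 - b^3/3 + sqrt(3)*b^2/2 - 4*b*log(b) - b*log(9) + b


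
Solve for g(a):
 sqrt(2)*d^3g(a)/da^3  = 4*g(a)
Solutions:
 g(a) = C3*exp(sqrt(2)*a) + (C1*sin(sqrt(6)*a/2) + C2*cos(sqrt(6)*a/2))*exp(-sqrt(2)*a/2)


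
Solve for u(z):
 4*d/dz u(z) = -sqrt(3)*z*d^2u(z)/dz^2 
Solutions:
 u(z) = C1 + C2*z^(1 - 4*sqrt(3)/3)


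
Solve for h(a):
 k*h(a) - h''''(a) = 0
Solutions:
 h(a) = C1*exp(-a*k^(1/4)) + C2*exp(a*k^(1/4)) + C3*exp(-I*a*k^(1/4)) + C4*exp(I*a*k^(1/4))


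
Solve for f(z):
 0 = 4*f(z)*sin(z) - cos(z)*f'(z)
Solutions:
 f(z) = C1/cos(z)^4


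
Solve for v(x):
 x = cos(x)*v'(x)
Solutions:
 v(x) = C1 + Integral(x/cos(x), x)


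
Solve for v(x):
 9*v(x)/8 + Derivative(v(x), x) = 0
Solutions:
 v(x) = C1*exp(-9*x/8)


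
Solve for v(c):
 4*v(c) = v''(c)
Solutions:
 v(c) = C1*exp(-2*c) + C2*exp(2*c)


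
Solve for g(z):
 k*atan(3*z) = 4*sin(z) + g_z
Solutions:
 g(z) = C1 + k*(z*atan(3*z) - log(9*z^2 + 1)/6) + 4*cos(z)


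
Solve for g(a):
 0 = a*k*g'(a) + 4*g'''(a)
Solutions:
 g(a) = C1 + Integral(C2*airyai(2^(1/3)*a*(-k)^(1/3)/2) + C3*airybi(2^(1/3)*a*(-k)^(1/3)/2), a)


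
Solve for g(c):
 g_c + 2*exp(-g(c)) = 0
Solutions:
 g(c) = log(C1 - 2*c)


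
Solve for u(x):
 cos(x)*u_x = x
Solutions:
 u(x) = C1 + Integral(x/cos(x), x)


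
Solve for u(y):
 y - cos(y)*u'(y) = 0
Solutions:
 u(y) = C1 + Integral(y/cos(y), y)


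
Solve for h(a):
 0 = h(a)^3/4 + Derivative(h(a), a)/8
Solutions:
 h(a) = -sqrt(2)*sqrt(-1/(C1 - 2*a))/2
 h(a) = sqrt(2)*sqrt(-1/(C1 - 2*a))/2


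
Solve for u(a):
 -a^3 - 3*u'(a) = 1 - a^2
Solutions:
 u(a) = C1 - a^4/12 + a^3/9 - a/3


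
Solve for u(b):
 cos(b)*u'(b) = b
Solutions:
 u(b) = C1 + Integral(b/cos(b), b)


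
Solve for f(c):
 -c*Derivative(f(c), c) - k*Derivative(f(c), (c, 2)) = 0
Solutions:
 f(c) = C1 + C2*sqrt(k)*erf(sqrt(2)*c*sqrt(1/k)/2)


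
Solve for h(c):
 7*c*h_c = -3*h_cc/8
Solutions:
 h(c) = C1 + C2*erf(2*sqrt(21)*c/3)


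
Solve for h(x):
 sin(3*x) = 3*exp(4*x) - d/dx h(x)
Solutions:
 h(x) = C1 + 3*exp(4*x)/4 + cos(3*x)/3


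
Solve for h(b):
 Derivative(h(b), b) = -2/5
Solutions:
 h(b) = C1 - 2*b/5


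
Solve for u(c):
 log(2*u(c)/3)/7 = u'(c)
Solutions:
 -7*Integral(1/(log(_y) - log(3) + log(2)), (_y, u(c))) = C1 - c


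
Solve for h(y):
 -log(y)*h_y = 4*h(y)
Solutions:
 h(y) = C1*exp(-4*li(y))


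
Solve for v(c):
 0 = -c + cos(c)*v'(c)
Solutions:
 v(c) = C1 + Integral(c/cos(c), c)


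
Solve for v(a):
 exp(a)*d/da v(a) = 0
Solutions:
 v(a) = C1


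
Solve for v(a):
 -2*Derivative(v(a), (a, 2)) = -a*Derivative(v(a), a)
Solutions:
 v(a) = C1 + C2*erfi(a/2)


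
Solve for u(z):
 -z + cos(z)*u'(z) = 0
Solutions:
 u(z) = C1 + Integral(z/cos(z), z)


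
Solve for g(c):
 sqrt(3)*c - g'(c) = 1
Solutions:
 g(c) = C1 + sqrt(3)*c^2/2 - c


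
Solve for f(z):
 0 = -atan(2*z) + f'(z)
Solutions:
 f(z) = C1 + z*atan(2*z) - log(4*z^2 + 1)/4


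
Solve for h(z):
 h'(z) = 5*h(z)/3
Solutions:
 h(z) = C1*exp(5*z/3)


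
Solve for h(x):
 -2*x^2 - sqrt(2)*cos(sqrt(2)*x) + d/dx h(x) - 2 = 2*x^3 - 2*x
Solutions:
 h(x) = C1 + x^4/2 + 2*x^3/3 - x^2 + 2*x + sin(sqrt(2)*x)


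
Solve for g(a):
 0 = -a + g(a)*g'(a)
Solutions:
 g(a) = -sqrt(C1 + a^2)
 g(a) = sqrt(C1 + a^2)


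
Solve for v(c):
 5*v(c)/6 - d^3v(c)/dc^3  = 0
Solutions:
 v(c) = C3*exp(5^(1/3)*6^(2/3)*c/6) + (C1*sin(2^(2/3)*3^(1/6)*5^(1/3)*c/4) + C2*cos(2^(2/3)*3^(1/6)*5^(1/3)*c/4))*exp(-5^(1/3)*6^(2/3)*c/12)


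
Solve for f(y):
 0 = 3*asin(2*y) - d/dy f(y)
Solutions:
 f(y) = C1 + 3*y*asin(2*y) + 3*sqrt(1 - 4*y^2)/2


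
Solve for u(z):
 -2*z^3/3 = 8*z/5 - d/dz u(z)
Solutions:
 u(z) = C1 + z^4/6 + 4*z^2/5


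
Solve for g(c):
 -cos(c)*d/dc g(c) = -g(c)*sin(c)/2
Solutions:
 g(c) = C1/sqrt(cos(c))


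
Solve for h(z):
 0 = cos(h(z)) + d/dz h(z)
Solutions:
 h(z) = pi - asin((C1 + exp(2*z))/(C1 - exp(2*z)))
 h(z) = asin((C1 + exp(2*z))/(C1 - exp(2*z)))


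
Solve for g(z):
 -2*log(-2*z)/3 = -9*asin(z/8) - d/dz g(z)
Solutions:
 g(z) = C1 + 2*z*log(-z)/3 - 9*z*asin(z/8) - 2*z/3 + 2*z*log(2)/3 - 9*sqrt(64 - z^2)


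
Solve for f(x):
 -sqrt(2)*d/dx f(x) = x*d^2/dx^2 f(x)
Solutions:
 f(x) = C1 + C2*x^(1 - sqrt(2))


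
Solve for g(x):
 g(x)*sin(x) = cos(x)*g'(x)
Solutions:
 g(x) = C1/cos(x)


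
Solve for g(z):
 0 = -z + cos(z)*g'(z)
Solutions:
 g(z) = C1 + Integral(z/cos(z), z)


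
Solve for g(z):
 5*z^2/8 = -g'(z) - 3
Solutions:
 g(z) = C1 - 5*z^3/24 - 3*z


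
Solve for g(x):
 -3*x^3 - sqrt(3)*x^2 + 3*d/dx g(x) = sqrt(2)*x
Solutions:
 g(x) = C1 + x^4/4 + sqrt(3)*x^3/9 + sqrt(2)*x^2/6


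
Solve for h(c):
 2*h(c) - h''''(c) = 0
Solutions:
 h(c) = C1*exp(-2^(1/4)*c) + C2*exp(2^(1/4)*c) + C3*sin(2^(1/4)*c) + C4*cos(2^(1/4)*c)


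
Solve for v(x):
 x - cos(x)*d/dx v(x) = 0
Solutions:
 v(x) = C1 + Integral(x/cos(x), x)


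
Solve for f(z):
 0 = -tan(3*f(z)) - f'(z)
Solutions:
 f(z) = -asin(C1*exp(-3*z))/3 + pi/3
 f(z) = asin(C1*exp(-3*z))/3


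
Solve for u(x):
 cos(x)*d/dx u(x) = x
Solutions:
 u(x) = C1 + Integral(x/cos(x), x)


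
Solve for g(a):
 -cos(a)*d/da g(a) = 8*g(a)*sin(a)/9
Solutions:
 g(a) = C1*cos(a)^(8/9)


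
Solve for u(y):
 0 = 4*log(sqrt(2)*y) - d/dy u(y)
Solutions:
 u(y) = C1 + 4*y*log(y) - 4*y + y*log(4)


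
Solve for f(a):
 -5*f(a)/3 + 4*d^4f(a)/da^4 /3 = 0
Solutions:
 f(a) = C1*exp(-sqrt(2)*5^(1/4)*a/2) + C2*exp(sqrt(2)*5^(1/4)*a/2) + C3*sin(sqrt(2)*5^(1/4)*a/2) + C4*cos(sqrt(2)*5^(1/4)*a/2)


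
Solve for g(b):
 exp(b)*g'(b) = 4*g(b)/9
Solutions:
 g(b) = C1*exp(-4*exp(-b)/9)


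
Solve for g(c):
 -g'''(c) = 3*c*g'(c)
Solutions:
 g(c) = C1 + Integral(C2*airyai(-3^(1/3)*c) + C3*airybi(-3^(1/3)*c), c)


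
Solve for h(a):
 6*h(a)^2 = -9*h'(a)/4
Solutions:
 h(a) = 3/(C1 + 8*a)


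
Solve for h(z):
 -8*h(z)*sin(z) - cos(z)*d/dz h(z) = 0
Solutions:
 h(z) = C1*cos(z)^8


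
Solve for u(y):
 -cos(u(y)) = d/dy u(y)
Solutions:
 u(y) = pi - asin((C1 + exp(2*y))/(C1 - exp(2*y)))
 u(y) = asin((C1 + exp(2*y))/(C1 - exp(2*y)))


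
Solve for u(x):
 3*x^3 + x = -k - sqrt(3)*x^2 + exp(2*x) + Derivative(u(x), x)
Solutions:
 u(x) = C1 + k*x + 3*x^4/4 + sqrt(3)*x^3/3 + x^2/2 - exp(2*x)/2


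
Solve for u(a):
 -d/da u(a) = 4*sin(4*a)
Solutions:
 u(a) = C1 + cos(4*a)


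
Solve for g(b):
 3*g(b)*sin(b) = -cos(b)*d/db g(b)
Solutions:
 g(b) = C1*cos(b)^3


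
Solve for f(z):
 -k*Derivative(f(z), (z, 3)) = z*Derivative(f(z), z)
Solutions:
 f(z) = C1 + Integral(C2*airyai(z*(-1/k)^(1/3)) + C3*airybi(z*(-1/k)^(1/3)), z)


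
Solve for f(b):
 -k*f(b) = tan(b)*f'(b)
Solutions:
 f(b) = C1*exp(-k*log(sin(b)))


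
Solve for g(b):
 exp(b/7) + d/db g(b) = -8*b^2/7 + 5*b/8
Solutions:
 g(b) = C1 - 8*b^3/21 + 5*b^2/16 - 7*exp(b/7)


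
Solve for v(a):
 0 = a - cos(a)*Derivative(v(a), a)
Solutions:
 v(a) = C1 + Integral(a/cos(a), a)


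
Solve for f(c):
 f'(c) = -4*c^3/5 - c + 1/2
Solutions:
 f(c) = C1 - c^4/5 - c^2/2 + c/2


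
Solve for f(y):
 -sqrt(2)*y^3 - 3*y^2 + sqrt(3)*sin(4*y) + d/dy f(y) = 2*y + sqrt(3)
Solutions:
 f(y) = C1 + sqrt(2)*y^4/4 + y^3 + y^2 + sqrt(3)*y + sqrt(3)*cos(4*y)/4


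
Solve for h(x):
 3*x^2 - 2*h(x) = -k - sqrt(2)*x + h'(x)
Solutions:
 h(x) = C1*exp(-2*x) + k/2 + 3*x^2/2 - 3*x/2 + sqrt(2)*x/2 - sqrt(2)/4 + 3/4


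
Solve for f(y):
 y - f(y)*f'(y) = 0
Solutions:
 f(y) = -sqrt(C1 + y^2)
 f(y) = sqrt(C1 + y^2)


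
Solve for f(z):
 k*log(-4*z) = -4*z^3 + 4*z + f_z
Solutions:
 f(z) = C1 + k*z*log(-z) + k*z*(-1 + 2*log(2)) + z^4 - 2*z^2


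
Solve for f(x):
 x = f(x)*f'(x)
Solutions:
 f(x) = -sqrt(C1 + x^2)
 f(x) = sqrt(C1 + x^2)


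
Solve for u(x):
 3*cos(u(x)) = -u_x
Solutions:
 u(x) = pi - asin((C1 + exp(6*x))/(C1 - exp(6*x)))
 u(x) = asin((C1 + exp(6*x))/(C1 - exp(6*x)))


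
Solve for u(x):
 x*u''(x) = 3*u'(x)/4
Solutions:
 u(x) = C1 + C2*x^(7/4)


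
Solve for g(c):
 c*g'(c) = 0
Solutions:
 g(c) = C1


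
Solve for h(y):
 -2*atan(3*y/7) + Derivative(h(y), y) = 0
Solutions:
 h(y) = C1 + 2*y*atan(3*y/7) - 7*log(9*y^2 + 49)/3


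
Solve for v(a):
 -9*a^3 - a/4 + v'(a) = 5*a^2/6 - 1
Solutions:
 v(a) = C1 + 9*a^4/4 + 5*a^3/18 + a^2/8 - a


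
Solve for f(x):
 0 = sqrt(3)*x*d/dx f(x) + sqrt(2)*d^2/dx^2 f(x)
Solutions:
 f(x) = C1 + C2*erf(6^(1/4)*x/2)


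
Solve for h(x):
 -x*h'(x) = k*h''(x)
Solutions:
 h(x) = C1 + C2*sqrt(k)*erf(sqrt(2)*x*sqrt(1/k)/2)


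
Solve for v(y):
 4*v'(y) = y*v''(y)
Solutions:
 v(y) = C1 + C2*y^5


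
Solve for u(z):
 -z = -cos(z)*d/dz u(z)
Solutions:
 u(z) = C1 + Integral(z/cos(z), z)


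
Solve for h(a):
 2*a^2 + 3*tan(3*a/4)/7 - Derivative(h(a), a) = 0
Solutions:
 h(a) = C1 + 2*a^3/3 - 4*log(cos(3*a/4))/7


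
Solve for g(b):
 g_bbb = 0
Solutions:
 g(b) = C1 + C2*b + C3*b^2


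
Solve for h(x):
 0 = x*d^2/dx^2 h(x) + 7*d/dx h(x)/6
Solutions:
 h(x) = C1 + C2/x^(1/6)


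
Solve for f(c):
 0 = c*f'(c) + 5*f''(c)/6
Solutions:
 f(c) = C1 + C2*erf(sqrt(15)*c/5)


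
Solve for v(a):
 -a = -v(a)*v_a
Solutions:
 v(a) = -sqrt(C1 + a^2)
 v(a) = sqrt(C1 + a^2)


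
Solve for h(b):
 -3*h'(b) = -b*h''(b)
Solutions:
 h(b) = C1 + C2*b^4


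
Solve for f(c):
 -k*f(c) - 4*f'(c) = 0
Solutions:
 f(c) = C1*exp(-c*k/4)


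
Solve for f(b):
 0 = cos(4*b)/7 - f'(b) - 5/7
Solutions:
 f(b) = C1 - 5*b/7 + sin(4*b)/28


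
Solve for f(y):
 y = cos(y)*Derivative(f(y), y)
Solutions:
 f(y) = C1 + Integral(y/cos(y), y)


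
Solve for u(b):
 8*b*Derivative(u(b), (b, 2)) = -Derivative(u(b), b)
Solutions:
 u(b) = C1 + C2*b^(7/8)


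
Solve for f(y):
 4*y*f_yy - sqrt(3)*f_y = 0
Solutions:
 f(y) = C1 + C2*y^(sqrt(3)/4 + 1)


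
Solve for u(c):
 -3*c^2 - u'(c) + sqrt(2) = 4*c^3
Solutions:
 u(c) = C1 - c^4 - c^3 + sqrt(2)*c


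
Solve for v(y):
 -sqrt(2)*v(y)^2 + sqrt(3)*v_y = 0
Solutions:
 v(y) = -3/(C1 + sqrt(6)*y)


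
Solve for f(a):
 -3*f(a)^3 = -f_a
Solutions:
 f(a) = -sqrt(2)*sqrt(-1/(C1 + 3*a))/2
 f(a) = sqrt(2)*sqrt(-1/(C1 + 3*a))/2


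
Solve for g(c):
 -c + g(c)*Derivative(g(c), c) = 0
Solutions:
 g(c) = -sqrt(C1 + c^2)
 g(c) = sqrt(C1 + c^2)


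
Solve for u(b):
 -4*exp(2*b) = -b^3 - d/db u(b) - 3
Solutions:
 u(b) = C1 - b^4/4 - 3*b + 2*exp(2*b)


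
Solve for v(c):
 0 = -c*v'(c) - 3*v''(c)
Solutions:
 v(c) = C1 + C2*erf(sqrt(6)*c/6)


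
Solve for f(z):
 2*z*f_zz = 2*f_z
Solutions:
 f(z) = C1 + C2*z^2


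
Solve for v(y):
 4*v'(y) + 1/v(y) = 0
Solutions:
 v(y) = -sqrt(C1 - 2*y)/2
 v(y) = sqrt(C1 - 2*y)/2


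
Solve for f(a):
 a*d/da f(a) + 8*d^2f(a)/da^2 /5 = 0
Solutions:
 f(a) = C1 + C2*erf(sqrt(5)*a/4)


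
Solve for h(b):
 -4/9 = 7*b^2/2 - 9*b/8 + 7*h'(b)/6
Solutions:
 h(b) = C1 - b^3 + 27*b^2/56 - 8*b/21


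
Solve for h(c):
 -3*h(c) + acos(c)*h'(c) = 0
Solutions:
 h(c) = C1*exp(3*Integral(1/acos(c), c))


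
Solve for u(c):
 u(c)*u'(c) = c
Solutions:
 u(c) = -sqrt(C1 + c^2)
 u(c) = sqrt(C1 + c^2)


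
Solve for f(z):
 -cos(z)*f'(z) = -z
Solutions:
 f(z) = C1 + Integral(z/cos(z), z)


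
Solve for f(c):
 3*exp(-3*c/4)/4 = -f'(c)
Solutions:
 f(c) = C1 + exp(-3*c/4)


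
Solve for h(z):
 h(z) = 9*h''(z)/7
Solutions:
 h(z) = C1*exp(-sqrt(7)*z/3) + C2*exp(sqrt(7)*z/3)


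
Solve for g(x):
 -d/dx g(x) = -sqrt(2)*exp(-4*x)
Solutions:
 g(x) = C1 - sqrt(2)*exp(-4*x)/4


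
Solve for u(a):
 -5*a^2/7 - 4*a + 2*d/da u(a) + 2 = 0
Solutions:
 u(a) = C1 + 5*a^3/42 + a^2 - a


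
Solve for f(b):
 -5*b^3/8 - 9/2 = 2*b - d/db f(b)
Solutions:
 f(b) = C1 + 5*b^4/32 + b^2 + 9*b/2


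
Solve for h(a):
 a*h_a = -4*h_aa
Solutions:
 h(a) = C1 + C2*erf(sqrt(2)*a/4)


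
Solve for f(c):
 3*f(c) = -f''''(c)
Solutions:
 f(c) = (C1*sin(sqrt(2)*3^(1/4)*c/2) + C2*cos(sqrt(2)*3^(1/4)*c/2))*exp(-sqrt(2)*3^(1/4)*c/2) + (C3*sin(sqrt(2)*3^(1/4)*c/2) + C4*cos(sqrt(2)*3^(1/4)*c/2))*exp(sqrt(2)*3^(1/4)*c/2)


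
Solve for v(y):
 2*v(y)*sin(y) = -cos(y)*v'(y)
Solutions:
 v(y) = C1*cos(y)^2


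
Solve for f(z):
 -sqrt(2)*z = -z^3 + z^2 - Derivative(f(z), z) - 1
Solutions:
 f(z) = C1 - z^4/4 + z^3/3 + sqrt(2)*z^2/2 - z


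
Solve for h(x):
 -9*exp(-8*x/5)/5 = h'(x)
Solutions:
 h(x) = C1 + 9*exp(-8*x/5)/8


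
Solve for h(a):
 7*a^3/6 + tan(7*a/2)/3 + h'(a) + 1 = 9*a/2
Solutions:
 h(a) = C1 - 7*a^4/24 + 9*a^2/4 - a + 2*log(cos(7*a/2))/21


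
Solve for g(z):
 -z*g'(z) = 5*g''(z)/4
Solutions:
 g(z) = C1 + C2*erf(sqrt(10)*z/5)


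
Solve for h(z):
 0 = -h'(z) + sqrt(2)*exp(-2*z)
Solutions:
 h(z) = C1 - sqrt(2)*exp(-2*z)/2


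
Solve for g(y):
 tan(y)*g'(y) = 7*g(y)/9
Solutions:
 g(y) = C1*sin(y)^(7/9)


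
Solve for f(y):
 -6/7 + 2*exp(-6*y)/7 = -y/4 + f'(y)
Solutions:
 f(y) = C1 + y^2/8 - 6*y/7 - exp(-6*y)/21


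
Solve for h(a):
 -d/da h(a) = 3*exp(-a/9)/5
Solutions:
 h(a) = C1 + 27*exp(-a/9)/5


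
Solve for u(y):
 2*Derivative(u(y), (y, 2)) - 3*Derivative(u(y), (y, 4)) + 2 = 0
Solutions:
 u(y) = C1 + C2*y + C3*exp(-sqrt(6)*y/3) + C4*exp(sqrt(6)*y/3) - y^2/2


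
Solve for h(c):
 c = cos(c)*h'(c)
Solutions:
 h(c) = C1 + Integral(c/cos(c), c)


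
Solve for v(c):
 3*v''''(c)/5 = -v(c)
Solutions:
 v(c) = (C1*sin(sqrt(2)*3^(3/4)*5^(1/4)*c/6) + C2*cos(sqrt(2)*3^(3/4)*5^(1/4)*c/6))*exp(-sqrt(2)*3^(3/4)*5^(1/4)*c/6) + (C3*sin(sqrt(2)*3^(3/4)*5^(1/4)*c/6) + C4*cos(sqrt(2)*3^(3/4)*5^(1/4)*c/6))*exp(sqrt(2)*3^(3/4)*5^(1/4)*c/6)


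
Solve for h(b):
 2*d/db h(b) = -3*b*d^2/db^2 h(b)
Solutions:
 h(b) = C1 + C2*b^(1/3)


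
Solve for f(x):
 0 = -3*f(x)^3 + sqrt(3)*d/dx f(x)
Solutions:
 f(x) = -sqrt(2)*sqrt(-1/(C1 + sqrt(3)*x))/2
 f(x) = sqrt(2)*sqrt(-1/(C1 + sqrt(3)*x))/2


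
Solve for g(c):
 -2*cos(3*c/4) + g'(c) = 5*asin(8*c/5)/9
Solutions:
 g(c) = C1 + 5*c*asin(8*c/5)/9 + 5*sqrt(25 - 64*c^2)/72 + 8*sin(3*c/4)/3


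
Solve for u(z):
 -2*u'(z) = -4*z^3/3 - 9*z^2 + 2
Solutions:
 u(z) = C1 + z^4/6 + 3*z^3/2 - z


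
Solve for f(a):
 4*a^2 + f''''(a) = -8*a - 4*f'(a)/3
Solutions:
 f(a) = C1 + C4*exp(-6^(2/3)*a/3) - a^3 - 3*a^2 + (C2*sin(2^(2/3)*3^(1/6)*a/2) + C3*cos(2^(2/3)*3^(1/6)*a/2))*exp(6^(2/3)*a/6)


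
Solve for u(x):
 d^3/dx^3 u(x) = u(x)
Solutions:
 u(x) = C3*exp(x) + (C1*sin(sqrt(3)*x/2) + C2*cos(sqrt(3)*x/2))*exp(-x/2)


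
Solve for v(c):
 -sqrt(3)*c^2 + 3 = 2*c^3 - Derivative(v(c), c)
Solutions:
 v(c) = C1 + c^4/2 + sqrt(3)*c^3/3 - 3*c


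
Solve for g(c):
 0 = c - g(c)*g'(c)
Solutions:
 g(c) = -sqrt(C1 + c^2)
 g(c) = sqrt(C1 + c^2)


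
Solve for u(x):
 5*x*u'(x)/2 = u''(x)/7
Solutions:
 u(x) = C1 + C2*erfi(sqrt(35)*x/2)


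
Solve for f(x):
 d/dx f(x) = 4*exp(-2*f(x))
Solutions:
 f(x) = log(-sqrt(C1 + 8*x))
 f(x) = log(C1 + 8*x)/2


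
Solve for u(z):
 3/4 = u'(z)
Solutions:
 u(z) = C1 + 3*z/4


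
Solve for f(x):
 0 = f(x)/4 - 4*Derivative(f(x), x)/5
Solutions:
 f(x) = C1*exp(5*x/16)


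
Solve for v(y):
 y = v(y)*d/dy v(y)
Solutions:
 v(y) = -sqrt(C1 + y^2)
 v(y) = sqrt(C1 + y^2)


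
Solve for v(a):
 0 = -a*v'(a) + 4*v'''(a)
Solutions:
 v(a) = C1 + Integral(C2*airyai(2^(1/3)*a/2) + C3*airybi(2^(1/3)*a/2), a)


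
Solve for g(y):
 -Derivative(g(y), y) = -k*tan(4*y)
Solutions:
 g(y) = C1 - k*log(cos(4*y))/4


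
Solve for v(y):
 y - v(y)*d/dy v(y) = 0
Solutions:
 v(y) = -sqrt(C1 + y^2)
 v(y) = sqrt(C1 + y^2)


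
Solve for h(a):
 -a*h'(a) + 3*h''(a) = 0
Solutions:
 h(a) = C1 + C2*erfi(sqrt(6)*a/6)


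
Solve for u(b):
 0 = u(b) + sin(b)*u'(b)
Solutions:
 u(b) = C1*sqrt(cos(b) + 1)/sqrt(cos(b) - 1)


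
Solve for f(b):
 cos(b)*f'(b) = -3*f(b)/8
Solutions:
 f(b) = C1*(sin(b) - 1)^(3/16)/(sin(b) + 1)^(3/16)


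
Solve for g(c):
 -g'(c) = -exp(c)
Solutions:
 g(c) = C1 + exp(c)


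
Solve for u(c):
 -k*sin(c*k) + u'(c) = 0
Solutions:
 u(c) = C1 - cos(c*k)


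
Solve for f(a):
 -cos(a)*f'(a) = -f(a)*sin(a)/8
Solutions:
 f(a) = C1/cos(a)^(1/8)


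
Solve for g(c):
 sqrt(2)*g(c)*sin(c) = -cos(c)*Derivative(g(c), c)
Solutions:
 g(c) = C1*cos(c)^(sqrt(2))


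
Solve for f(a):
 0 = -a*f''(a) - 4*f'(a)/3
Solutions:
 f(a) = C1 + C2/a^(1/3)


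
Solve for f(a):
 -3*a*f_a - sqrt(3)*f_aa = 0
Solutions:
 f(a) = C1 + C2*erf(sqrt(2)*3^(1/4)*a/2)


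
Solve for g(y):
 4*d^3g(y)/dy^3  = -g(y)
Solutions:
 g(y) = C3*exp(-2^(1/3)*y/2) + (C1*sin(2^(1/3)*sqrt(3)*y/4) + C2*cos(2^(1/3)*sqrt(3)*y/4))*exp(2^(1/3)*y/4)


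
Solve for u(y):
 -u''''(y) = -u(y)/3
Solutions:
 u(y) = C1*exp(-3^(3/4)*y/3) + C2*exp(3^(3/4)*y/3) + C3*sin(3^(3/4)*y/3) + C4*cos(3^(3/4)*y/3)


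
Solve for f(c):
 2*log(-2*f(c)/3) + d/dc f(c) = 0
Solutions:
 Integral(1/(log(-_y) - log(3) + log(2)), (_y, f(c)))/2 = C1 - c


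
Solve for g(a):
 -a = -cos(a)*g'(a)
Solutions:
 g(a) = C1 + Integral(a/cos(a), a)


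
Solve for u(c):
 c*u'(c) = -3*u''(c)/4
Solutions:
 u(c) = C1 + C2*erf(sqrt(6)*c/3)


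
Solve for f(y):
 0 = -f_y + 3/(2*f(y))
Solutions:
 f(y) = -sqrt(C1 + 3*y)
 f(y) = sqrt(C1 + 3*y)


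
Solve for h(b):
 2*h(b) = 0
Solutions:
 h(b) = 0


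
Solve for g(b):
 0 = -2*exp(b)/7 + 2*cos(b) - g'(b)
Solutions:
 g(b) = C1 - 2*exp(b)/7 + 2*sin(b)


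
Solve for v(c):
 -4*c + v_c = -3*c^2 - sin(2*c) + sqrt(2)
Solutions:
 v(c) = C1 - c^3 + 2*c^2 + sqrt(2)*c + cos(2*c)/2


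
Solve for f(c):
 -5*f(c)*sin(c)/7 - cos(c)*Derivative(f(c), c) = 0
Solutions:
 f(c) = C1*cos(c)^(5/7)


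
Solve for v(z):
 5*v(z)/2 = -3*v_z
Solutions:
 v(z) = C1*exp(-5*z/6)


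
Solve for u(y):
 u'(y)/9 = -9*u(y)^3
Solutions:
 u(y) = -sqrt(2)*sqrt(-1/(C1 - 81*y))/2
 u(y) = sqrt(2)*sqrt(-1/(C1 - 81*y))/2


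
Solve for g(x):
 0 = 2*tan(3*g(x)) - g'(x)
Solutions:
 g(x) = -asin(C1*exp(6*x))/3 + pi/3
 g(x) = asin(C1*exp(6*x))/3


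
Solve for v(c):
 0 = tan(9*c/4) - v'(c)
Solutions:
 v(c) = C1 - 4*log(cos(9*c/4))/9


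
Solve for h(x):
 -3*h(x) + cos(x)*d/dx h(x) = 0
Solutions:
 h(x) = C1*(sin(x) + 1)^(3/2)/(sin(x) - 1)^(3/2)


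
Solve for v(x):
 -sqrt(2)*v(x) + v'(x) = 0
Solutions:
 v(x) = C1*exp(sqrt(2)*x)


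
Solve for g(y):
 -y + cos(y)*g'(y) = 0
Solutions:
 g(y) = C1 + Integral(y/cos(y), y)


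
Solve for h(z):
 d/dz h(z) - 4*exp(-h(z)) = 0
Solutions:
 h(z) = log(C1 + 4*z)


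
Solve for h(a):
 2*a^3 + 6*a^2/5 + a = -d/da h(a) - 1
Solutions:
 h(a) = C1 - a^4/2 - 2*a^3/5 - a^2/2 - a


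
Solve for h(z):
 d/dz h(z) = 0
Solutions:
 h(z) = C1


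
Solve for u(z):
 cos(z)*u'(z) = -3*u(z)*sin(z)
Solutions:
 u(z) = C1*cos(z)^3


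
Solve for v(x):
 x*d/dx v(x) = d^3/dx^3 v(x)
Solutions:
 v(x) = C1 + Integral(C2*airyai(x) + C3*airybi(x), x)


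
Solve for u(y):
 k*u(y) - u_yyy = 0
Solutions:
 u(y) = C1*exp(k^(1/3)*y) + C2*exp(k^(1/3)*y*(-1 + sqrt(3)*I)/2) + C3*exp(-k^(1/3)*y*(1 + sqrt(3)*I)/2)


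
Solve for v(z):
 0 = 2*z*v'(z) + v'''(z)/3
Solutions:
 v(z) = C1 + Integral(C2*airyai(-6^(1/3)*z) + C3*airybi(-6^(1/3)*z), z)


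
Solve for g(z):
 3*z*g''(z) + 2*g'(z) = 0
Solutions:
 g(z) = C1 + C2*z^(1/3)


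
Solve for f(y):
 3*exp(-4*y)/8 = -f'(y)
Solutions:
 f(y) = C1 + 3*exp(-4*y)/32


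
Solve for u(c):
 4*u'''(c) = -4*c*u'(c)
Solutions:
 u(c) = C1 + Integral(C2*airyai(-c) + C3*airybi(-c), c)


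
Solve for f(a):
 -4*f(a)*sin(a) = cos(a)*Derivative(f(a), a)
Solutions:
 f(a) = C1*cos(a)^4


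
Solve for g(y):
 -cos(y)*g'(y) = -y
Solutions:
 g(y) = C1 + Integral(y/cos(y), y)


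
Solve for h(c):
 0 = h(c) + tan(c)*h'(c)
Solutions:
 h(c) = C1/sin(c)


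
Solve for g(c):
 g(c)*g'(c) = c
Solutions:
 g(c) = -sqrt(C1 + c^2)
 g(c) = sqrt(C1 + c^2)


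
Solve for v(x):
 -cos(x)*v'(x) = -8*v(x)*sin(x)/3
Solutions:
 v(x) = C1/cos(x)^(8/3)


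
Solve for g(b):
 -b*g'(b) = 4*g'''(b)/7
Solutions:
 g(b) = C1 + Integral(C2*airyai(-14^(1/3)*b/2) + C3*airybi(-14^(1/3)*b/2), b)


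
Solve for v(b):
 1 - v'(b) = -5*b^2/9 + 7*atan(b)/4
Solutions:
 v(b) = C1 + 5*b^3/27 - 7*b*atan(b)/4 + b + 7*log(b^2 + 1)/8


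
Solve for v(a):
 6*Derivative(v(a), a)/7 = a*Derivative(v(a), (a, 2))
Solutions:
 v(a) = C1 + C2*a^(13/7)


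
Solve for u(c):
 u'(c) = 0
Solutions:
 u(c) = C1


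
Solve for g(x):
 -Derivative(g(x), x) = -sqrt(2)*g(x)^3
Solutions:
 g(x) = -sqrt(2)*sqrt(-1/(C1 + sqrt(2)*x))/2
 g(x) = sqrt(2)*sqrt(-1/(C1 + sqrt(2)*x))/2


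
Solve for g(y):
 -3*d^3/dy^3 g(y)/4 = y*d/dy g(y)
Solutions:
 g(y) = C1 + Integral(C2*airyai(-6^(2/3)*y/3) + C3*airybi(-6^(2/3)*y/3), y)


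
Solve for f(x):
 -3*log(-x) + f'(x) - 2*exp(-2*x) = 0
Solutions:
 f(x) = C1 + 3*x*log(-x) - 3*x - exp(-2*x)


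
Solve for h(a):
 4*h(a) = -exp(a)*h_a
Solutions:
 h(a) = C1*exp(4*exp(-a))


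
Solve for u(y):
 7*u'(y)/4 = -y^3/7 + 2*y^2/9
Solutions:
 u(y) = C1 - y^4/49 + 8*y^3/189


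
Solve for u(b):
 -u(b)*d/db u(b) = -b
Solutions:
 u(b) = -sqrt(C1 + b^2)
 u(b) = sqrt(C1 + b^2)


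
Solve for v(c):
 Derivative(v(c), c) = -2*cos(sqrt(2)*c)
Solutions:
 v(c) = C1 - sqrt(2)*sin(sqrt(2)*c)


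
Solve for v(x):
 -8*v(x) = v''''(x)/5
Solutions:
 v(x) = (C1*sin(10^(1/4)*x) + C2*cos(10^(1/4)*x))*exp(-10^(1/4)*x) + (C3*sin(10^(1/4)*x) + C4*cos(10^(1/4)*x))*exp(10^(1/4)*x)


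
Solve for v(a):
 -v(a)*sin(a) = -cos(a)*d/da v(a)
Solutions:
 v(a) = C1/cos(a)


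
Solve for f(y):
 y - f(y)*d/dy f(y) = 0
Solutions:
 f(y) = -sqrt(C1 + y^2)
 f(y) = sqrt(C1 + y^2)


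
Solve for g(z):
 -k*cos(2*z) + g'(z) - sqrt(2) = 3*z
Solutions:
 g(z) = C1 + k*sin(2*z)/2 + 3*z^2/2 + sqrt(2)*z


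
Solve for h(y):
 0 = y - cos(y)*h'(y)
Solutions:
 h(y) = C1 + Integral(y/cos(y), y)


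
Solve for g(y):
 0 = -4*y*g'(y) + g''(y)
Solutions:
 g(y) = C1 + C2*erfi(sqrt(2)*y)


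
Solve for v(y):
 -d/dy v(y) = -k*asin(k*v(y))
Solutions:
 Integral(1/asin(_y*k), (_y, v(y))) = C1 + k*y


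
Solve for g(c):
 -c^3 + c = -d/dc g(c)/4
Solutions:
 g(c) = C1 + c^4 - 2*c^2


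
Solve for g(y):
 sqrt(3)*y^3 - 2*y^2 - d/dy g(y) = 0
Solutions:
 g(y) = C1 + sqrt(3)*y^4/4 - 2*y^3/3


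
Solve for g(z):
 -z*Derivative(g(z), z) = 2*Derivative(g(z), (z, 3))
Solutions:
 g(z) = C1 + Integral(C2*airyai(-2^(2/3)*z/2) + C3*airybi(-2^(2/3)*z/2), z)


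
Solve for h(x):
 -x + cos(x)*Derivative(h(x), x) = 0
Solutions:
 h(x) = C1 + Integral(x/cos(x), x)


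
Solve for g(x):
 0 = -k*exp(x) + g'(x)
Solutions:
 g(x) = C1 + k*exp(x)


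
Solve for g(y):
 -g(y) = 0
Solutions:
 g(y) = 0


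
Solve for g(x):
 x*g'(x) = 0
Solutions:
 g(x) = C1


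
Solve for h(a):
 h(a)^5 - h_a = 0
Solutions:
 h(a) = -(-1/(C1 + 4*a))^(1/4)
 h(a) = (-1/(C1 + 4*a))^(1/4)
 h(a) = -I*(-1/(C1 + 4*a))^(1/4)
 h(a) = I*(-1/(C1 + 4*a))^(1/4)


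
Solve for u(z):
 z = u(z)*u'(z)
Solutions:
 u(z) = -sqrt(C1 + z^2)
 u(z) = sqrt(C1 + z^2)


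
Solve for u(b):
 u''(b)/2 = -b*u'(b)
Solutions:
 u(b) = C1 + C2*erf(b)


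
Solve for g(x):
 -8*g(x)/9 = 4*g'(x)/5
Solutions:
 g(x) = C1*exp(-10*x/9)


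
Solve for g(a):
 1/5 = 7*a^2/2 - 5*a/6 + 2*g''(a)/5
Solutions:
 g(a) = C1 + C2*a - 35*a^4/48 + 25*a^3/72 + a^2/4


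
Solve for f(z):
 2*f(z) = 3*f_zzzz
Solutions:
 f(z) = C1*exp(-2^(1/4)*3^(3/4)*z/3) + C2*exp(2^(1/4)*3^(3/4)*z/3) + C3*sin(2^(1/4)*3^(3/4)*z/3) + C4*cos(2^(1/4)*3^(3/4)*z/3)


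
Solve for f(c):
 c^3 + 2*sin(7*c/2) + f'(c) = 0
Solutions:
 f(c) = C1 - c^4/4 + 4*cos(7*c/2)/7


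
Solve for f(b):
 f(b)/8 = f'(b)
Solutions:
 f(b) = C1*exp(b/8)


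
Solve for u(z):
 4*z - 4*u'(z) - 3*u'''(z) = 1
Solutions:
 u(z) = C1 + C2*sin(2*sqrt(3)*z/3) + C3*cos(2*sqrt(3)*z/3) + z^2/2 - z/4


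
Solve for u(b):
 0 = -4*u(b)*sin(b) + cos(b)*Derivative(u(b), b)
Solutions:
 u(b) = C1/cos(b)^4


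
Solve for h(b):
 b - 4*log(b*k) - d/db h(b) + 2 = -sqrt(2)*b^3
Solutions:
 h(b) = C1 + sqrt(2)*b^4/4 + b^2/2 - 4*b*log(b*k) + 6*b


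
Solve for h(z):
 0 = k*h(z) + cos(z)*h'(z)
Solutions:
 h(z) = C1*exp(k*(log(sin(z) - 1) - log(sin(z) + 1))/2)


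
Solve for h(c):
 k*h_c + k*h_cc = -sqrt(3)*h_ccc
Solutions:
 h(c) = C1 + C2*exp(sqrt(3)*c*(-k + sqrt(k*(k - 4*sqrt(3))))/6) + C3*exp(-sqrt(3)*c*(k + sqrt(k*(k - 4*sqrt(3))))/6)


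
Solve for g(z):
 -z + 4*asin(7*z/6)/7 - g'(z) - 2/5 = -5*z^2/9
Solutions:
 g(z) = C1 + 5*z^3/27 - z^2/2 + 4*z*asin(7*z/6)/7 - 2*z/5 + 4*sqrt(36 - 49*z^2)/49


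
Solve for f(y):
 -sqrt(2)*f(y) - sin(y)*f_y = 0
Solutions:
 f(y) = C1*(cos(y) + 1)^(sqrt(2)/2)/(cos(y) - 1)^(sqrt(2)/2)


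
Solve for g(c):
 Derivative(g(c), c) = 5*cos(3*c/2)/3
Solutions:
 g(c) = C1 + 10*sin(3*c/2)/9


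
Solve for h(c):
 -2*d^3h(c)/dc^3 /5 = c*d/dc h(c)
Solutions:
 h(c) = C1 + Integral(C2*airyai(-2^(2/3)*5^(1/3)*c/2) + C3*airybi(-2^(2/3)*5^(1/3)*c/2), c)


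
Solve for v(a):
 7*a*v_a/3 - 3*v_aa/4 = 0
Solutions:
 v(a) = C1 + C2*erfi(sqrt(14)*a/3)


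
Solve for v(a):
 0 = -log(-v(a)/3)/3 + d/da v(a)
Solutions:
 -3*Integral(1/(log(-_y) - log(3)), (_y, v(a))) = C1 - a


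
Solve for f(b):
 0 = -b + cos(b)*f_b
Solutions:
 f(b) = C1 + Integral(b/cos(b), b)


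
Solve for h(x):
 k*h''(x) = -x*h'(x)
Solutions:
 h(x) = C1 + C2*sqrt(k)*erf(sqrt(2)*x*sqrt(1/k)/2)


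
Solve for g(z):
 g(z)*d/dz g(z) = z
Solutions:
 g(z) = -sqrt(C1 + z^2)
 g(z) = sqrt(C1 + z^2)


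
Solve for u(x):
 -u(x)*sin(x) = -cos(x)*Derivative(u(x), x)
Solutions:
 u(x) = C1/cos(x)


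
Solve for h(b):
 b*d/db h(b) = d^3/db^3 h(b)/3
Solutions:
 h(b) = C1 + Integral(C2*airyai(3^(1/3)*b) + C3*airybi(3^(1/3)*b), b)


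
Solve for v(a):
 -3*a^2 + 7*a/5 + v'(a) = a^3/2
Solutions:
 v(a) = C1 + a^4/8 + a^3 - 7*a^2/10


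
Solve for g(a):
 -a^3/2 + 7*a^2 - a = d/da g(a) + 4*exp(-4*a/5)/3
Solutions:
 g(a) = C1 - a^4/8 + 7*a^3/3 - a^2/2 + 5*exp(-4*a/5)/3


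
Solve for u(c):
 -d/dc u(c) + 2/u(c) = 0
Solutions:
 u(c) = -sqrt(C1 + 4*c)
 u(c) = sqrt(C1 + 4*c)


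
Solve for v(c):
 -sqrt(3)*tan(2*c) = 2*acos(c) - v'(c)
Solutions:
 v(c) = C1 + 2*c*acos(c) - 2*sqrt(1 - c^2) - sqrt(3)*log(cos(2*c))/2


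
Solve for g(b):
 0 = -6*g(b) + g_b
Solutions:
 g(b) = C1*exp(6*b)


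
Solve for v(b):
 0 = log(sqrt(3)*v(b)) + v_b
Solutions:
 2*Integral(1/(2*log(_y) + log(3)), (_y, v(b))) = C1 - b


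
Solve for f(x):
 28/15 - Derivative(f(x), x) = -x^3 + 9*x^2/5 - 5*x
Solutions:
 f(x) = C1 + x^4/4 - 3*x^3/5 + 5*x^2/2 + 28*x/15


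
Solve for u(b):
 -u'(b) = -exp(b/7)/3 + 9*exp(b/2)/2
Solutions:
 u(b) = C1 + 7*exp(b/7)/3 - 9*exp(b/2)


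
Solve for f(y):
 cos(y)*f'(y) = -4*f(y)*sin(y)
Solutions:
 f(y) = C1*cos(y)^4


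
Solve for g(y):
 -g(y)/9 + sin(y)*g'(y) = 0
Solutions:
 g(y) = C1*(cos(y) - 1)^(1/18)/(cos(y) + 1)^(1/18)


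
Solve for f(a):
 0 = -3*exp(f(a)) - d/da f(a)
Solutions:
 f(a) = log(1/(C1 + 3*a))


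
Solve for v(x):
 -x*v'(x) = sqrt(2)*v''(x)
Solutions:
 v(x) = C1 + C2*erf(2^(1/4)*x/2)


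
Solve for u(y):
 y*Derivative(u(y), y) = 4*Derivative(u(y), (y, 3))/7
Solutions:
 u(y) = C1 + Integral(C2*airyai(14^(1/3)*y/2) + C3*airybi(14^(1/3)*y/2), y)


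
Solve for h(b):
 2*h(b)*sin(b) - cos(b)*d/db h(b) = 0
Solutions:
 h(b) = C1/cos(b)^2


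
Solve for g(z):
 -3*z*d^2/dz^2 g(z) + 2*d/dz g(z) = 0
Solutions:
 g(z) = C1 + C2*z^(5/3)


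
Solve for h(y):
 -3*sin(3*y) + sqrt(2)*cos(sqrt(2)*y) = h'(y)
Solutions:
 h(y) = C1 + sin(sqrt(2)*y) + cos(3*y)


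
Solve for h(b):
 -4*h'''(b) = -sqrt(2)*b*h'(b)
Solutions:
 h(b) = C1 + Integral(C2*airyai(sqrt(2)*b/2) + C3*airybi(sqrt(2)*b/2), b)


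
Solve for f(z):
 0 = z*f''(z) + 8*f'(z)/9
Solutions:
 f(z) = C1 + C2*z^(1/9)


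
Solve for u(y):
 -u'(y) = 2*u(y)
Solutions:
 u(y) = C1*exp(-2*y)


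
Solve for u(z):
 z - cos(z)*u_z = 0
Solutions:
 u(z) = C1 + Integral(z/cos(z), z)


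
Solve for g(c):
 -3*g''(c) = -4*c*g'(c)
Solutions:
 g(c) = C1 + C2*erfi(sqrt(6)*c/3)


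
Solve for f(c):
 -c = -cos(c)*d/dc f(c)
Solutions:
 f(c) = C1 + Integral(c/cos(c), c)


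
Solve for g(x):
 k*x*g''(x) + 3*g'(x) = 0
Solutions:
 g(x) = C1 + x^(((re(k) - 3)*re(k) + im(k)^2)/(re(k)^2 + im(k)^2))*(C2*sin(3*log(x)*Abs(im(k))/(re(k)^2 + im(k)^2)) + C3*cos(3*log(x)*im(k)/(re(k)^2 + im(k)^2)))


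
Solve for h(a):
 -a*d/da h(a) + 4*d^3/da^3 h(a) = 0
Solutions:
 h(a) = C1 + Integral(C2*airyai(2^(1/3)*a/2) + C3*airybi(2^(1/3)*a/2), a)


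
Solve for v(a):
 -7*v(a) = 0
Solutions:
 v(a) = 0


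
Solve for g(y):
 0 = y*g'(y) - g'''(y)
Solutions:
 g(y) = C1 + Integral(C2*airyai(y) + C3*airybi(y), y)


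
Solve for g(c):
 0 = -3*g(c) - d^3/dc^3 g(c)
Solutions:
 g(c) = C3*exp(-3^(1/3)*c) + (C1*sin(3^(5/6)*c/2) + C2*cos(3^(5/6)*c/2))*exp(3^(1/3)*c/2)


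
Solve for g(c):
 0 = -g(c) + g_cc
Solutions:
 g(c) = C1*exp(-c) + C2*exp(c)


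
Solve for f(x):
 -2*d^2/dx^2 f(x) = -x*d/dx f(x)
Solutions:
 f(x) = C1 + C2*erfi(x/2)


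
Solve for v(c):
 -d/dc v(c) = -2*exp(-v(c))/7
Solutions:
 v(c) = log(C1 + 2*c/7)


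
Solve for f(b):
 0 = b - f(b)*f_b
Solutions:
 f(b) = -sqrt(C1 + b^2)
 f(b) = sqrt(C1 + b^2)


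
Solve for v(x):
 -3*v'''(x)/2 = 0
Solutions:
 v(x) = C1 + C2*x + C3*x^2


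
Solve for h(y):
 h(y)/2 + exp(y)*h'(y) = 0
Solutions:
 h(y) = C1*exp(exp(-y)/2)


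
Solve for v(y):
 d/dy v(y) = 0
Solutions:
 v(y) = C1


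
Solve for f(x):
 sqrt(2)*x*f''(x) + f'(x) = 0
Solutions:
 f(x) = C1 + C2*x^(1 - sqrt(2)/2)


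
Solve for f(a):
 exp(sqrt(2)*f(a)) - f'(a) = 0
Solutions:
 f(a) = sqrt(2)*(2*log(-1/(C1 + a)) - log(2))/4


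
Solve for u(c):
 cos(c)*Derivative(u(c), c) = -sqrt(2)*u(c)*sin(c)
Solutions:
 u(c) = C1*cos(c)^(sqrt(2))


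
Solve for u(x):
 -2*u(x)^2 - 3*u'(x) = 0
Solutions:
 u(x) = 3/(C1 + 2*x)


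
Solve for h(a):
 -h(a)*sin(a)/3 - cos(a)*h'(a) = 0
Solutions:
 h(a) = C1*cos(a)^(1/3)


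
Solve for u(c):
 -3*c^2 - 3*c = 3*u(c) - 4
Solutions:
 u(c) = -c^2 - c + 4/3


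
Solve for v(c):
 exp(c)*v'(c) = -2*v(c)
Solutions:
 v(c) = C1*exp(2*exp(-c))


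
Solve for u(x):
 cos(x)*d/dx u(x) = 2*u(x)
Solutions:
 u(x) = C1*(sin(x) + 1)/(sin(x) - 1)


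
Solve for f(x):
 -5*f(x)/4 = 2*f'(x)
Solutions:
 f(x) = C1*exp(-5*x/8)


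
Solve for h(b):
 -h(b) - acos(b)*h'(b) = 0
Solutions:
 h(b) = C1*exp(-Integral(1/acos(b), b))


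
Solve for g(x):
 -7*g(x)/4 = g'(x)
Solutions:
 g(x) = C1*exp(-7*x/4)


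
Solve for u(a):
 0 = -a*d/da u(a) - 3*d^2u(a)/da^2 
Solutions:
 u(a) = C1 + C2*erf(sqrt(6)*a/6)


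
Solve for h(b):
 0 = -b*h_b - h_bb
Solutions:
 h(b) = C1 + C2*erf(sqrt(2)*b/2)


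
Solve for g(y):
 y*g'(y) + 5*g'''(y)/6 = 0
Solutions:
 g(y) = C1 + Integral(C2*airyai(-5^(2/3)*6^(1/3)*y/5) + C3*airybi(-5^(2/3)*6^(1/3)*y/5), y)


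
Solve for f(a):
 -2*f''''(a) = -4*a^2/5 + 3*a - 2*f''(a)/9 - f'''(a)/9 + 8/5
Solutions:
 f(a) = C1 + C2*a + C3*exp(a*(1 - sqrt(145))/36) + C4*exp(a*(1 + sqrt(145))/36) - 3*a^4/10 + 57*a^3/20 - 1323*a^2/40


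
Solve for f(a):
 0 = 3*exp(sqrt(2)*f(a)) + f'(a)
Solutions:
 f(a) = sqrt(2)*(2*log(1/(C1 + 3*a)) - log(2))/4


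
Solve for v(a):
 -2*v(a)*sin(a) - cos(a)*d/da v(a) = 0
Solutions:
 v(a) = C1*cos(a)^2


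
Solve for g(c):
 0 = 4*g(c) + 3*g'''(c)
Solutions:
 g(c) = C3*exp(-6^(2/3)*c/3) + (C1*sin(2^(2/3)*3^(1/6)*c/2) + C2*cos(2^(2/3)*3^(1/6)*c/2))*exp(6^(2/3)*c/6)


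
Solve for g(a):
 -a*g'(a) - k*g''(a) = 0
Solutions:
 g(a) = C1 + C2*sqrt(k)*erf(sqrt(2)*a*sqrt(1/k)/2)


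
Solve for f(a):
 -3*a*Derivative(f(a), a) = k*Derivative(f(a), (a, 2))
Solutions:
 f(a) = C1 + C2*sqrt(k)*erf(sqrt(6)*a*sqrt(1/k)/2)


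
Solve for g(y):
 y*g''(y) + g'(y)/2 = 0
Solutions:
 g(y) = C1 + C2*sqrt(y)


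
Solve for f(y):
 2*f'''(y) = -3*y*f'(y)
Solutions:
 f(y) = C1 + Integral(C2*airyai(-2^(2/3)*3^(1/3)*y/2) + C3*airybi(-2^(2/3)*3^(1/3)*y/2), y)


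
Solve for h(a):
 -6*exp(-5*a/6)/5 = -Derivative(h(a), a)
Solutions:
 h(a) = C1 - 36*exp(-5*a/6)/25


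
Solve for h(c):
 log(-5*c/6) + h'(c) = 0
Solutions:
 h(c) = C1 - c*log(-c) + c*(-log(5) + 1 + log(6))


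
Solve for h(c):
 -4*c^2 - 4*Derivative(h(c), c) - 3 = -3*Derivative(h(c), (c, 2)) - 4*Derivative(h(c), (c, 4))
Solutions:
 h(c) = C1 + C2*exp(c*(-(4 + sqrt(17))^(1/3) + (4 + sqrt(17))^(-1/3))/4)*sin(sqrt(3)*c*((4 + sqrt(17))^(-1/3) + (4 + sqrt(17))^(1/3))/4) + C3*exp(c*(-(4 + sqrt(17))^(1/3) + (4 + sqrt(17))^(-1/3))/4)*cos(sqrt(3)*c*((4 + sqrt(17))^(-1/3) + (4 + sqrt(17))^(1/3))/4) + C4*exp(-c*(-(4 + sqrt(17))^(1/3) + (4 + sqrt(17))^(-1/3))/2) - c^3/3 - 3*c^2/4 - 15*c/8


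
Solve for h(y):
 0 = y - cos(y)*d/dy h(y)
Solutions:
 h(y) = C1 + Integral(y/cos(y), y)


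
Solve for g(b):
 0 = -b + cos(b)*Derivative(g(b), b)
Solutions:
 g(b) = C1 + Integral(b/cos(b), b)


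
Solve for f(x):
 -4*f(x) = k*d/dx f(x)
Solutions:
 f(x) = C1*exp(-4*x/k)


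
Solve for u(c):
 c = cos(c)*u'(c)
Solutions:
 u(c) = C1 + Integral(c/cos(c), c)


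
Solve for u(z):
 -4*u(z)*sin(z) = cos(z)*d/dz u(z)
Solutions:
 u(z) = C1*cos(z)^4


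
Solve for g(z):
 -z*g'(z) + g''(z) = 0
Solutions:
 g(z) = C1 + C2*erfi(sqrt(2)*z/2)


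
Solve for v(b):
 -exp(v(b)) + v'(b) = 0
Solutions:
 v(b) = log(-1/(C1 + b))


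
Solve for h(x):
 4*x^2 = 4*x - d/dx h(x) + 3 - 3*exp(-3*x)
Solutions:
 h(x) = C1 - 4*x^3/3 + 2*x^2 + 3*x + exp(-3*x)
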